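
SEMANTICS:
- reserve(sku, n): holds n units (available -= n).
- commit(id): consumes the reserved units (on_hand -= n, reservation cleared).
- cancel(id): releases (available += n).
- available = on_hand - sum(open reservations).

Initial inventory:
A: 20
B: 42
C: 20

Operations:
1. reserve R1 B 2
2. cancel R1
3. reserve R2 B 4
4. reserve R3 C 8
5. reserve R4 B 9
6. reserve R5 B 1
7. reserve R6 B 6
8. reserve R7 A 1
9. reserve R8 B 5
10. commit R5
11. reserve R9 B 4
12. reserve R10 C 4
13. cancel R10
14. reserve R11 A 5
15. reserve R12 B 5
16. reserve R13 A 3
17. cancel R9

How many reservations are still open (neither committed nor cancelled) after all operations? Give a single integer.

Step 1: reserve R1 B 2 -> on_hand[A=20 B=42 C=20] avail[A=20 B=40 C=20] open={R1}
Step 2: cancel R1 -> on_hand[A=20 B=42 C=20] avail[A=20 B=42 C=20] open={}
Step 3: reserve R2 B 4 -> on_hand[A=20 B=42 C=20] avail[A=20 B=38 C=20] open={R2}
Step 4: reserve R3 C 8 -> on_hand[A=20 B=42 C=20] avail[A=20 B=38 C=12] open={R2,R3}
Step 5: reserve R4 B 9 -> on_hand[A=20 B=42 C=20] avail[A=20 B=29 C=12] open={R2,R3,R4}
Step 6: reserve R5 B 1 -> on_hand[A=20 B=42 C=20] avail[A=20 B=28 C=12] open={R2,R3,R4,R5}
Step 7: reserve R6 B 6 -> on_hand[A=20 B=42 C=20] avail[A=20 B=22 C=12] open={R2,R3,R4,R5,R6}
Step 8: reserve R7 A 1 -> on_hand[A=20 B=42 C=20] avail[A=19 B=22 C=12] open={R2,R3,R4,R5,R6,R7}
Step 9: reserve R8 B 5 -> on_hand[A=20 B=42 C=20] avail[A=19 B=17 C=12] open={R2,R3,R4,R5,R6,R7,R8}
Step 10: commit R5 -> on_hand[A=20 B=41 C=20] avail[A=19 B=17 C=12] open={R2,R3,R4,R6,R7,R8}
Step 11: reserve R9 B 4 -> on_hand[A=20 B=41 C=20] avail[A=19 B=13 C=12] open={R2,R3,R4,R6,R7,R8,R9}
Step 12: reserve R10 C 4 -> on_hand[A=20 B=41 C=20] avail[A=19 B=13 C=8] open={R10,R2,R3,R4,R6,R7,R8,R9}
Step 13: cancel R10 -> on_hand[A=20 B=41 C=20] avail[A=19 B=13 C=12] open={R2,R3,R4,R6,R7,R8,R9}
Step 14: reserve R11 A 5 -> on_hand[A=20 B=41 C=20] avail[A=14 B=13 C=12] open={R11,R2,R3,R4,R6,R7,R8,R9}
Step 15: reserve R12 B 5 -> on_hand[A=20 B=41 C=20] avail[A=14 B=8 C=12] open={R11,R12,R2,R3,R4,R6,R7,R8,R9}
Step 16: reserve R13 A 3 -> on_hand[A=20 B=41 C=20] avail[A=11 B=8 C=12] open={R11,R12,R13,R2,R3,R4,R6,R7,R8,R9}
Step 17: cancel R9 -> on_hand[A=20 B=41 C=20] avail[A=11 B=12 C=12] open={R11,R12,R13,R2,R3,R4,R6,R7,R8}
Open reservations: ['R11', 'R12', 'R13', 'R2', 'R3', 'R4', 'R6', 'R7', 'R8'] -> 9

Answer: 9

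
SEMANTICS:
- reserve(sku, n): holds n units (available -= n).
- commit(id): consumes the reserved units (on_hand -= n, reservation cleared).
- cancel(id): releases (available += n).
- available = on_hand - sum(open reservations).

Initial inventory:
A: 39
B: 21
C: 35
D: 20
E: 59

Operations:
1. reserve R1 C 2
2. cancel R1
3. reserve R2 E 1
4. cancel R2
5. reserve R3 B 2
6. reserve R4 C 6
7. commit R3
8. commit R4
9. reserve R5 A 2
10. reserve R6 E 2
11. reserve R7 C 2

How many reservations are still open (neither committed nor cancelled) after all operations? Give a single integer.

Step 1: reserve R1 C 2 -> on_hand[A=39 B=21 C=35 D=20 E=59] avail[A=39 B=21 C=33 D=20 E=59] open={R1}
Step 2: cancel R1 -> on_hand[A=39 B=21 C=35 D=20 E=59] avail[A=39 B=21 C=35 D=20 E=59] open={}
Step 3: reserve R2 E 1 -> on_hand[A=39 B=21 C=35 D=20 E=59] avail[A=39 B=21 C=35 D=20 E=58] open={R2}
Step 4: cancel R2 -> on_hand[A=39 B=21 C=35 D=20 E=59] avail[A=39 B=21 C=35 D=20 E=59] open={}
Step 5: reserve R3 B 2 -> on_hand[A=39 B=21 C=35 D=20 E=59] avail[A=39 B=19 C=35 D=20 E=59] open={R3}
Step 6: reserve R4 C 6 -> on_hand[A=39 B=21 C=35 D=20 E=59] avail[A=39 B=19 C=29 D=20 E=59] open={R3,R4}
Step 7: commit R3 -> on_hand[A=39 B=19 C=35 D=20 E=59] avail[A=39 B=19 C=29 D=20 E=59] open={R4}
Step 8: commit R4 -> on_hand[A=39 B=19 C=29 D=20 E=59] avail[A=39 B=19 C=29 D=20 E=59] open={}
Step 9: reserve R5 A 2 -> on_hand[A=39 B=19 C=29 D=20 E=59] avail[A=37 B=19 C=29 D=20 E=59] open={R5}
Step 10: reserve R6 E 2 -> on_hand[A=39 B=19 C=29 D=20 E=59] avail[A=37 B=19 C=29 D=20 E=57] open={R5,R6}
Step 11: reserve R7 C 2 -> on_hand[A=39 B=19 C=29 D=20 E=59] avail[A=37 B=19 C=27 D=20 E=57] open={R5,R6,R7}
Open reservations: ['R5', 'R6', 'R7'] -> 3

Answer: 3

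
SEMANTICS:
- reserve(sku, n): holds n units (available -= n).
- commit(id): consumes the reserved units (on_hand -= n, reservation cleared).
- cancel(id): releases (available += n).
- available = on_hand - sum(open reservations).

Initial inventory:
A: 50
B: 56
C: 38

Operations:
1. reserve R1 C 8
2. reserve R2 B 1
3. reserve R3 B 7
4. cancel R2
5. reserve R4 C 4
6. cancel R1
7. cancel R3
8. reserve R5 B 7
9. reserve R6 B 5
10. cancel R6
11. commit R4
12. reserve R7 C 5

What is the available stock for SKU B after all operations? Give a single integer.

Answer: 49

Derivation:
Step 1: reserve R1 C 8 -> on_hand[A=50 B=56 C=38] avail[A=50 B=56 C=30] open={R1}
Step 2: reserve R2 B 1 -> on_hand[A=50 B=56 C=38] avail[A=50 B=55 C=30] open={R1,R2}
Step 3: reserve R3 B 7 -> on_hand[A=50 B=56 C=38] avail[A=50 B=48 C=30] open={R1,R2,R3}
Step 4: cancel R2 -> on_hand[A=50 B=56 C=38] avail[A=50 B=49 C=30] open={R1,R3}
Step 5: reserve R4 C 4 -> on_hand[A=50 B=56 C=38] avail[A=50 B=49 C=26] open={R1,R3,R4}
Step 6: cancel R1 -> on_hand[A=50 B=56 C=38] avail[A=50 B=49 C=34] open={R3,R4}
Step 7: cancel R3 -> on_hand[A=50 B=56 C=38] avail[A=50 B=56 C=34] open={R4}
Step 8: reserve R5 B 7 -> on_hand[A=50 B=56 C=38] avail[A=50 B=49 C=34] open={R4,R5}
Step 9: reserve R6 B 5 -> on_hand[A=50 B=56 C=38] avail[A=50 B=44 C=34] open={R4,R5,R6}
Step 10: cancel R6 -> on_hand[A=50 B=56 C=38] avail[A=50 B=49 C=34] open={R4,R5}
Step 11: commit R4 -> on_hand[A=50 B=56 C=34] avail[A=50 B=49 C=34] open={R5}
Step 12: reserve R7 C 5 -> on_hand[A=50 B=56 C=34] avail[A=50 B=49 C=29] open={R5,R7}
Final available[B] = 49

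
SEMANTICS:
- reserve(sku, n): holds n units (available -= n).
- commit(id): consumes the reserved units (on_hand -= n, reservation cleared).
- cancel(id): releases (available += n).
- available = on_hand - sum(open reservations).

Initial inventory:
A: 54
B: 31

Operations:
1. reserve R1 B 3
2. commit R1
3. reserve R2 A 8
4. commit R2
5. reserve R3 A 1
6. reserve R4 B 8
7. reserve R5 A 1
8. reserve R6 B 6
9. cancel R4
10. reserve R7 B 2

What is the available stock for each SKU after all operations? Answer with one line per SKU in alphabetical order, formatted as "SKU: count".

Step 1: reserve R1 B 3 -> on_hand[A=54 B=31] avail[A=54 B=28] open={R1}
Step 2: commit R1 -> on_hand[A=54 B=28] avail[A=54 B=28] open={}
Step 3: reserve R2 A 8 -> on_hand[A=54 B=28] avail[A=46 B=28] open={R2}
Step 4: commit R2 -> on_hand[A=46 B=28] avail[A=46 B=28] open={}
Step 5: reserve R3 A 1 -> on_hand[A=46 B=28] avail[A=45 B=28] open={R3}
Step 6: reserve R4 B 8 -> on_hand[A=46 B=28] avail[A=45 B=20] open={R3,R4}
Step 7: reserve R5 A 1 -> on_hand[A=46 B=28] avail[A=44 B=20] open={R3,R4,R5}
Step 8: reserve R6 B 6 -> on_hand[A=46 B=28] avail[A=44 B=14] open={R3,R4,R5,R6}
Step 9: cancel R4 -> on_hand[A=46 B=28] avail[A=44 B=22] open={R3,R5,R6}
Step 10: reserve R7 B 2 -> on_hand[A=46 B=28] avail[A=44 B=20] open={R3,R5,R6,R7}

Answer: A: 44
B: 20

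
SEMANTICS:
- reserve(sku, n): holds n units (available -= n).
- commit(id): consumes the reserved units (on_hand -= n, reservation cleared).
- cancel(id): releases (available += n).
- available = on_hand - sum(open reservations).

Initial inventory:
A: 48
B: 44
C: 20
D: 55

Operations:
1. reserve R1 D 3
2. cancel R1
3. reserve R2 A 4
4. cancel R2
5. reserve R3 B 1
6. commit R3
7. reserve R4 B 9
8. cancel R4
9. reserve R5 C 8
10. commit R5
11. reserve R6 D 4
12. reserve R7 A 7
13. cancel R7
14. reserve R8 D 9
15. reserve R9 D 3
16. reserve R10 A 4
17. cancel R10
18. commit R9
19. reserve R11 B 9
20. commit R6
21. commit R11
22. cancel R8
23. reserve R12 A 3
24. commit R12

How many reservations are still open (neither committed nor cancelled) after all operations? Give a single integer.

Answer: 0

Derivation:
Step 1: reserve R1 D 3 -> on_hand[A=48 B=44 C=20 D=55] avail[A=48 B=44 C=20 D=52] open={R1}
Step 2: cancel R1 -> on_hand[A=48 B=44 C=20 D=55] avail[A=48 B=44 C=20 D=55] open={}
Step 3: reserve R2 A 4 -> on_hand[A=48 B=44 C=20 D=55] avail[A=44 B=44 C=20 D=55] open={R2}
Step 4: cancel R2 -> on_hand[A=48 B=44 C=20 D=55] avail[A=48 B=44 C=20 D=55] open={}
Step 5: reserve R3 B 1 -> on_hand[A=48 B=44 C=20 D=55] avail[A=48 B=43 C=20 D=55] open={R3}
Step 6: commit R3 -> on_hand[A=48 B=43 C=20 D=55] avail[A=48 B=43 C=20 D=55] open={}
Step 7: reserve R4 B 9 -> on_hand[A=48 B=43 C=20 D=55] avail[A=48 B=34 C=20 D=55] open={R4}
Step 8: cancel R4 -> on_hand[A=48 B=43 C=20 D=55] avail[A=48 B=43 C=20 D=55] open={}
Step 9: reserve R5 C 8 -> on_hand[A=48 B=43 C=20 D=55] avail[A=48 B=43 C=12 D=55] open={R5}
Step 10: commit R5 -> on_hand[A=48 B=43 C=12 D=55] avail[A=48 B=43 C=12 D=55] open={}
Step 11: reserve R6 D 4 -> on_hand[A=48 B=43 C=12 D=55] avail[A=48 B=43 C=12 D=51] open={R6}
Step 12: reserve R7 A 7 -> on_hand[A=48 B=43 C=12 D=55] avail[A=41 B=43 C=12 D=51] open={R6,R7}
Step 13: cancel R7 -> on_hand[A=48 B=43 C=12 D=55] avail[A=48 B=43 C=12 D=51] open={R6}
Step 14: reserve R8 D 9 -> on_hand[A=48 B=43 C=12 D=55] avail[A=48 B=43 C=12 D=42] open={R6,R8}
Step 15: reserve R9 D 3 -> on_hand[A=48 B=43 C=12 D=55] avail[A=48 B=43 C=12 D=39] open={R6,R8,R9}
Step 16: reserve R10 A 4 -> on_hand[A=48 B=43 C=12 D=55] avail[A=44 B=43 C=12 D=39] open={R10,R6,R8,R9}
Step 17: cancel R10 -> on_hand[A=48 B=43 C=12 D=55] avail[A=48 B=43 C=12 D=39] open={R6,R8,R9}
Step 18: commit R9 -> on_hand[A=48 B=43 C=12 D=52] avail[A=48 B=43 C=12 D=39] open={R6,R8}
Step 19: reserve R11 B 9 -> on_hand[A=48 B=43 C=12 D=52] avail[A=48 B=34 C=12 D=39] open={R11,R6,R8}
Step 20: commit R6 -> on_hand[A=48 B=43 C=12 D=48] avail[A=48 B=34 C=12 D=39] open={R11,R8}
Step 21: commit R11 -> on_hand[A=48 B=34 C=12 D=48] avail[A=48 B=34 C=12 D=39] open={R8}
Step 22: cancel R8 -> on_hand[A=48 B=34 C=12 D=48] avail[A=48 B=34 C=12 D=48] open={}
Step 23: reserve R12 A 3 -> on_hand[A=48 B=34 C=12 D=48] avail[A=45 B=34 C=12 D=48] open={R12}
Step 24: commit R12 -> on_hand[A=45 B=34 C=12 D=48] avail[A=45 B=34 C=12 D=48] open={}
Open reservations: [] -> 0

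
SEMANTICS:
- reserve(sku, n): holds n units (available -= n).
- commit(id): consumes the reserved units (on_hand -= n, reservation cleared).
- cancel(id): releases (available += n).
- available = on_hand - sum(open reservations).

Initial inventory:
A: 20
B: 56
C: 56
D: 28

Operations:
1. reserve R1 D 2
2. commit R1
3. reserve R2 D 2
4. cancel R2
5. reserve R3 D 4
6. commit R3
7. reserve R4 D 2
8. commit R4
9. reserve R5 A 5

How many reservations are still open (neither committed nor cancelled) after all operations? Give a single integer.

Step 1: reserve R1 D 2 -> on_hand[A=20 B=56 C=56 D=28] avail[A=20 B=56 C=56 D=26] open={R1}
Step 2: commit R1 -> on_hand[A=20 B=56 C=56 D=26] avail[A=20 B=56 C=56 D=26] open={}
Step 3: reserve R2 D 2 -> on_hand[A=20 B=56 C=56 D=26] avail[A=20 B=56 C=56 D=24] open={R2}
Step 4: cancel R2 -> on_hand[A=20 B=56 C=56 D=26] avail[A=20 B=56 C=56 D=26] open={}
Step 5: reserve R3 D 4 -> on_hand[A=20 B=56 C=56 D=26] avail[A=20 B=56 C=56 D=22] open={R3}
Step 6: commit R3 -> on_hand[A=20 B=56 C=56 D=22] avail[A=20 B=56 C=56 D=22] open={}
Step 7: reserve R4 D 2 -> on_hand[A=20 B=56 C=56 D=22] avail[A=20 B=56 C=56 D=20] open={R4}
Step 8: commit R4 -> on_hand[A=20 B=56 C=56 D=20] avail[A=20 B=56 C=56 D=20] open={}
Step 9: reserve R5 A 5 -> on_hand[A=20 B=56 C=56 D=20] avail[A=15 B=56 C=56 D=20] open={R5}
Open reservations: ['R5'] -> 1

Answer: 1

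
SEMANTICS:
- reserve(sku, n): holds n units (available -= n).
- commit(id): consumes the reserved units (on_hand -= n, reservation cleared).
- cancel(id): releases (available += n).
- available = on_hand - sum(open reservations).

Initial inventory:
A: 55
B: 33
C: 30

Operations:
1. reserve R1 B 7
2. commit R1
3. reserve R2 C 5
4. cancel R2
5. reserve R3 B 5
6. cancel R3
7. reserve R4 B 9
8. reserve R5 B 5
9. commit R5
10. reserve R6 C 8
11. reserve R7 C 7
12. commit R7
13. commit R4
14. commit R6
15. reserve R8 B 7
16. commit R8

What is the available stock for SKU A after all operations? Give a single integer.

Answer: 55

Derivation:
Step 1: reserve R1 B 7 -> on_hand[A=55 B=33 C=30] avail[A=55 B=26 C=30] open={R1}
Step 2: commit R1 -> on_hand[A=55 B=26 C=30] avail[A=55 B=26 C=30] open={}
Step 3: reserve R2 C 5 -> on_hand[A=55 B=26 C=30] avail[A=55 B=26 C=25] open={R2}
Step 4: cancel R2 -> on_hand[A=55 B=26 C=30] avail[A=55 B=26 C=30] open={}
Step 5: reserve R3 B 5 -> on_hand[A=55 B=26 C=30] avail[A=55 B=21 C=30] open={R3}
Step 6: cancel R3 -> on_hand[A=55 B=26 C=30] avail[A=55 B=26 C=30] open={}
Step 7: reserve R4 B 9 -> on_hand[A=55 B=26 C=30] avail[A=55 B=17 C=30] open={R4}
Step 8: reserve R5 B 5 -> on_hand[A=55 B=26 C=30] avail[A=55 B=12 C=30] open={R4,R5}
Step 9: commit R5 -> on_hand[A=55 B=21 C=30] avail[A=55 B=12 C=30] open={R4}
Step 10: reserve R6 C 8 -> on_hand[A=55 B=21 C=30] avail[A=55 B=12 C=22] open={R4,R6}
Step 11: reserve R7 C 7 -> on_hand[A=55 B=21 C=30] avail[A=55 B=12 C=15] open={R4,R6,R7}
Step 12: commit R7 -> on_hand[A=55 B=21 C=23] avail[A=55 B=12 C=15] open={R4,R6}
Step 13: commit R4 -> on_hand[A=55 B=12 C=23] avail[A=55 B=12 C=15] open={R6}
Step 14: commit R6 -> on_hand[A=55 B=12 C=15] avail[A=55 B=12 C=15] open={}
Step 15: reserve R8 B 7 -> on_hand[A=55 B=12 C=15] avail[A=55 B=5 C=15] open={R8}
Step 16: commit R8 -> on_hand[A=55 B=5 C=15] avail[A=55 B=5 C=15] open={}
Final available[A] = 55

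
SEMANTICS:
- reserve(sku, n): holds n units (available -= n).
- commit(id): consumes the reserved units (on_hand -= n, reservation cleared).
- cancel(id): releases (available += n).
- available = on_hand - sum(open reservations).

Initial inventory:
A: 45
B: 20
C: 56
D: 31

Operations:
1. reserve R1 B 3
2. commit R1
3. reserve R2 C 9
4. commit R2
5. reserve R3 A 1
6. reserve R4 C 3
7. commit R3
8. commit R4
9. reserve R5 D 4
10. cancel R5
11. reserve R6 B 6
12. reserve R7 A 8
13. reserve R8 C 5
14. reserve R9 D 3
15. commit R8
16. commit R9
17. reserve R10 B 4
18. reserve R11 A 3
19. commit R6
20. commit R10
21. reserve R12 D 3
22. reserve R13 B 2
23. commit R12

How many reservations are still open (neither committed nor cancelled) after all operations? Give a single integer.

Answer: 3

Derivation:
Step 1: reserve R1 B 3 -> on_hand[A=45 B=20 C=56 D=31] avail[A=45 B=17 C=56 D=31] open={R1}
Step 2: commit R1 -> on_hand[A=45 B=17 C=56 D=31] avail[A=45 B=17 C=56 D=31] open={}
Step 3: reserve R2 C 9 -> on_hand[A=45 B=17 C=56 D=31] avail[A=45 B=17 C=47 D=31] open={R2}
Step 4: commit R2 -> on_hand[A=45 B=17 C=47 D=31] avail[A=45 B=17 C=47 D=31] open={}
Step 5: reserve R3 A 1 -> on_hand[A=45 B=17 C=47 D=31] avail[A=44 B=17 C=47 D=31] open={R3}
Step 6: reserve R4 C 3 -> on_hand[A=45 B=17 C=47 D=31] avail[A=44 B=17 C=44 D=31] open={R3,R4}
Step 7: commit R3 -> on_hand[A=44 B=17 C=47 D=31] avail[A=44 B=17 C=44 D=31] open={R4}
Step 8: commit R4 -> on_hand[A=44 B=17 C=44 D=31] avail[A=44 B=17 C=44 D=31] open={}
Step 9: reserve R5 D 4 -> on_hand[A=44 B=17 C=44 D=31] avail[A=44 B=17 C=44 D=27] open={R5}
Step 10: cancel R5 -> on_hand[A=44 B=17 C=44 D=31] avail[A=44 B=17 C=44 D=31] open={}
Step 11: reserve R6 B 6 -> on_hand[A=44 B=17 C=44 D=31] avail[A=44 B=11 C=44 D=31] open={R6}
Step 12: reserve R7 A 8 -> on_hand[A=44 B=17 C=44 D=31] avail[A=36 B=11 C=44 D=31] open={R6,R7}
Step 13: reserve R8 C 5 -> on_hand[A=44 B=17 C=44 D=31] avail[A=36 B=11 C=39 D=31] open={R6,R7,R8}
Step 14: reserve R9 D 3 -> on_hand[A=44 B=17 C=44 D=31] avail[A=36 B=11 C=39 D=28] open={R6,R7,R8,R9}
Step 15: commit R8 -> on_hand[A=44 B=17 C=39 D=31] avail[A=36 B=11 C=39 D=28] open={R6,R7,R9}
Step 16: commit R9 -> on_hand[A=44 B=17 C=39 D=28] avail[A=36 B=11 C=39 D=28] open={R6,R7}
Step 17: reserve R10 B 4 -> on_hand[A=44 B=17 C=39 D=28] avail[A=36 B=7 C=39 D=28] open={R10,R6,R7}
Step 18: reserve R11 A 3 -> on_hand[A=44 B=17 C=39 D=28] avail[A=33 B=7 C=39 D=28] open={R10,R11,R6,R7}
Step 19: commit R6 -> on_hand[A=44 B=11 C=39 D=28] avail[A=33 B=7 C=39 D=28] open={R10,R11,R7}
Step 20: commit R10 -> on_hand[A=44 B=7 C=39 D=28] avail[A=33 B=7 C=39 D=28] open={R11,R7}
Step 21: reserve R12 D 3 -> on_hand[A=44 B=7 C=39 D=28] avail[A=33 B=7 C=39 D=25] open={R11,R12,R7}
Step 22: reserve R13 B 2 -> on_hand[A=44 B=7 C=39 D=28] avail[A=33 B=5 C=39 D=25] open={R11,R12,R13,R7}
Step 23: commit R12 -> on_hand[A=44 B=7 C=39 D=25] avail[A=33 B=5 C=39 D=25] open={R11,R13,R7}
Open reservations: ['R11', 'R13', 'R7'] -> 3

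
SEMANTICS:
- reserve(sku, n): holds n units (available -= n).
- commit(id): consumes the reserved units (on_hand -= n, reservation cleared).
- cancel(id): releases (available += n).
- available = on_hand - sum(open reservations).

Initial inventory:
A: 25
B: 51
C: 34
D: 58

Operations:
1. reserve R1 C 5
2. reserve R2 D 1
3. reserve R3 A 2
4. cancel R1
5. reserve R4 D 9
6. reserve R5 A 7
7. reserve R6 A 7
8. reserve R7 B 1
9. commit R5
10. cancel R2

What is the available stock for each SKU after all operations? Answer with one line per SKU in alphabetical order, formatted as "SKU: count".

Step 1: reserve R1 C 5 -> on_hand[A=25 B=51 C=34 D=58] avail[A=25 B=51 C=29 D=58] open={R1}
Step 2: reserve R2 D 1 -> on_hand[A=25 B=51 C=34 D=58] avail[A=25 B=51 C=29 D=57] open={R1,R2}
Step 3: reserve R3 A 2 -> on_hand[A=25 B=51 C=34 D=58] avail[A=23 B=51 C=29 D=57] open={R1,R2,R3}
Step 4: cancel R1 -> on_hand[A=25 B=51 C=34 D=58] avail[A=23 B=51 C=34 D=57] open={R2,R3}
Step 5: reserve R4 D 9 -> on_hand[A=25 B=51 C=34 D=58] avail[A=23 B=51 C=34 D=48] open={R2,R3,R4}
Step 6: reserve R5 A 7 -> on_hand[A=25 B=51 C=34 D=58] avail[A=16 B=51 C=34 D=48] open={R2,R3,R4,R5}
Step 7: reserve R6 A 7 -> on_hand[A=25 B=51 C=34 D=58] avail[A=9 B=51 C=34 D=48] open={R2,R3,R4,R5,R6}
Step 8: reserve R7 B 1 -> on_hand[A=25 B=51 C=34 D=58] avail[A=9 B=50 C=34 D=48] open={R2,R3,R4,R5,R6,R7}
Step 9: commit R5 -> on_hand[A=18 B=51 C=34 D=58] avail[A=9 B=50 C=34 D=48] open={R2,R3,R4,R6,R7}
Step 10: cancel R2 -> on_hand[A=18 B=51 C=34 D=58] avail[A=9 B=50 C=34 D=49] open={R3,R4,R6,R7}

Answer: A: 9
B: 50
C: 34
D: 49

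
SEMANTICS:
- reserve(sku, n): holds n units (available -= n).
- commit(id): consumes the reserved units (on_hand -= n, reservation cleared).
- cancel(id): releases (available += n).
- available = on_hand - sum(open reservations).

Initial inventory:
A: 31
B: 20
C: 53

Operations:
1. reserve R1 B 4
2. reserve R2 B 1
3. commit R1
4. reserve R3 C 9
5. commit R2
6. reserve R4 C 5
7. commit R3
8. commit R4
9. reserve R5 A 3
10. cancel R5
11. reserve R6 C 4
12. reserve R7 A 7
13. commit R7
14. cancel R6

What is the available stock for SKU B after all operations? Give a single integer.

Answer: 15

Derivation:
Step 1: reserve R1 B 4 -> on_hand[A=31 B=20 C=53] avail[A=31 B=16 C=53] open={R1}
Step 2: reserve R2 B 1 -> on_hand[A=31 B=20 C=53] avail[A=31 B=15 C=53] open={R1,R2}
Step 3: commit R1 -> on_hand[A=31 B=16 C=53] avail[A=31 B=15 C=53] open={R2}
Step 4: reserve R3 C 9 -> on_hand[A=31 B=16 C=53] avail[A=31 B=15 C=44] open={R2,R3}
Step 5: commit R2 -> on_hand[A=31 B=15 C=53] avail[A=31 B=15 C=44] open={R3}
Step 6: reserve R4 C 5 -> on_hand[A=31 B=15 C=53] avail[A=31 B=15 C=39] open={R3,R4}
Step 7: commit R3 -> on_hand[A=31 B=15 C=44] avail[A=31 B=15 C=39] open={R4}
Step 8: commit R4 -> on_hand[A=31 B=15 C=39] avail[A=31 B=15 C=39] open={}
Step 9: reserve R5 A 3 -> on_hand[A=31 B=15 C=39] avail[A=28 B=15 C=39] open={R5}
Step 10: cancel R5 -> on_hand[A=31 B=15 C=39] avail[A=31 B=15 C=39] open={}
Step 11: reserve R6 C 4 -> on_hand[A=31 B=15 C=39] avail[A=31 B=15 C=35] open={R6}
Step 12: reserve R7 A 7 -> on_hand[A=31 B=15 C=39] avail[A=24 B=15 C=35] open={R6,R7}
Step 13: commit R7 -> on_hand[A=24 B=15 C=39] avail[A=24 B=15 C=35] open={R6}
Step 14: cancel R6 -> on_hand[A=24 B=15 C=39] avail[A=24 B=15 C=39] open={}
Final available[B] = 15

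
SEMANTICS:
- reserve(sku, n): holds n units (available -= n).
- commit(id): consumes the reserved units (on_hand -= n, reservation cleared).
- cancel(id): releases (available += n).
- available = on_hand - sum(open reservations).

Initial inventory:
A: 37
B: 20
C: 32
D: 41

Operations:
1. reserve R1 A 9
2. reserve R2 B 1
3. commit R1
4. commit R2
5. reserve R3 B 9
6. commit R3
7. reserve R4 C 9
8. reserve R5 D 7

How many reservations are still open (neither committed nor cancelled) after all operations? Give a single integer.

Answer: 2

Derivation:
Step 1: reserve R1 A 9 -> on_hand[A=37 B=20 C=32 D=41] avail[A=28 B=20 C=32 D=41] open={R1}
Step 2: reserve R2 B 1 -> on_hand[A=37 B=20 C=32 D=41] avail[A=28 B=19 C=32 D=41] open={R1,R2}
Step 3: commit R1 -> on_hand[A=28 B=20 C=32 D=41] avail[A=28 B=19 C=32 D=41] open={R2}
Step 4: commit R2 -> on_hand[A=28 B=19 C=32 D=41] avail[A=28 B=19 C=32 D=41] open={}
Step 5: reserve R3 B 9 -> on_hand[A=28 B=19 C=32 D=41] avail[A=28 B=10 C=32 D=41] open={R3}
Step 6: commit R3 -> on_hand[A=28 B=10 C=32 D=41] avail[A=28 B=10 C=32 D=41] open={}
Step 7: reserve R4 C 9 -> on_hand[A=28 B=10 C=32 D=41] avail[A=28 B=10 C=23 D=41] open={R4}
Step 8: reserve R5 D 7 -> on_hand[A=28 B=10 C=32 D=41] avail[A=28 B=10 C=23 D=34] open={R4,R5}
Open reservations: ['R4', 'R5'] -> 2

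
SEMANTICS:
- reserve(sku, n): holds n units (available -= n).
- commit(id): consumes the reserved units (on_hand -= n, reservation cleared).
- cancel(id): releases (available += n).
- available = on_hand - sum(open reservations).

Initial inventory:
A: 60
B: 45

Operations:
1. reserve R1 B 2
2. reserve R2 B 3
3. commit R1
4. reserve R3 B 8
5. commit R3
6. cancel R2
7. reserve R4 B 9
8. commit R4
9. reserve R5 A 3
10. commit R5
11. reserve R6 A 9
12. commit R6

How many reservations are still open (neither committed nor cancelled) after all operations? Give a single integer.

Answer: 0

Derivation:
Step 1: reserve R1 B 2 -> on_hand[A=60 B=45] avail[A=60 B=43] open={R1}
Step 2: reserve R2 B 3 -> on_hand[A=60 B=45] avail[A=60 B=40] open={R1,R2}
Step 3: commit R1 -> on_hand[A=60 B=43] avail[A=60 B=40] open={R2}
Step 4: reserve R3 B 8 -> on_hand[A=60 B=43] avail[A=60 B=32] open={R2,R3}
Step 5: commit R3 -> on_hand[A=60 B=35] avail[A=60 B=32] open={R2}
Step 6: cancel R2 -> on_hand[A=60 B=35] avail[A=60 B=35] open={}
Step 7: reserve R4 B 9 -> on_hand[A=60 B=35] avail[A=60 B=26] open={R4}
Step 8: commit R4 -> on_hand[A=60 B=26] avail[A=60 B=26] open={}
Step 9: reserve R5 A 3 -> on_hand[A=60 B=26] avail[A=57 B=26] open={R5}
Step 10: commit R5 -> on_hand[A=57 B=26] avail[A=57 B=26] open={}
Step 11: reserve R6 A 9 -> on_hand[A=57 B=26] avail[A=48 B=26] open={R6}
Step 12: commit R6 -> on_hand[A=48 B=26] avail[A=48 B=26] open={}
Open reservations: [] -> 0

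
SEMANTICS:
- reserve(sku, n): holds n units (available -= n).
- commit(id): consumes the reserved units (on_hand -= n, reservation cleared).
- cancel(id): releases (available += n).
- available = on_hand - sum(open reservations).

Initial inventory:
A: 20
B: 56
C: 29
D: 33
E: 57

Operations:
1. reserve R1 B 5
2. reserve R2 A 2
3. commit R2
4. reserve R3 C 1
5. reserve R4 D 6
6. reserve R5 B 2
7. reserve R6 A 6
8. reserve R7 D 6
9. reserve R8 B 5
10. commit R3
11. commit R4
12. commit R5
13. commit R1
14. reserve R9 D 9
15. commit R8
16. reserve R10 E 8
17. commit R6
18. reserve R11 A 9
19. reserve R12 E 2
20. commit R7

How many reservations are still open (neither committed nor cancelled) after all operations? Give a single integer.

Answer: 4

Derivation:
Step 1: reserve R1 B 5 -> on_hand[A=20 B=56 C=29 D=33 E=57] avail[A=20 B=51 C=29 D=33 E=57] open={R1}
Step 2: reserve R2 A 2 -> on_hand[A=20 B=56 C=29 D=33 E=57] avail[A=18 B=51 C=29 D=33 E=57] open={R1,R2}
Step 3: commit R2 -> on_hand[A=18 B=56 C=29 D=33 E=57] avail[A=18 B=51 C=29 D=33 E=57] open={R1}
Step 4: reserve R3 C 1 -> on_hand[A=18 B=56 C=29 D=33 E=57] avail[A=18 B=51 C=28 D=33 E=57] open={R1,R3}
Step 5: reserve R4 D 6 -> on_hand[A=18 B=56 C=29 D=33 E=57] avail[A=18 B=51 C=28 D=27 E=57] open={R1,R3,R4}
Step 6: reserve R5 B 2 -> on_hand[A=18 B=56 C=29 D=33 E=57] avail[A=18 B=49 C=28 D=27 E=57] open={R1,R3,R4,R5}
Step 7: reserve R6 A 6 -> on_hand[A=18 B=56 C=29 D=33 E=57] avail[A=12 B=49 C=28 D=27 E=57] open={R1,R3,R4,R5,R6}
Step 8: reserve R7 D 6 -> on_hand[A=18 B=56 C=29 D=33 E=57] avail[A=12 B=49 C=28 D=21 E=57] open={R1,R3,R4,R5,R6,R7}
Step 9: reserve R8 B 5 -> on_hand[A=18 B=56 C=29 D=33 E=57] avail[A=12 B=44 C=28 D=21 E=57] open={R1,R3,R4,R5,R6,R7,R8}
Step 10: commit R3 -> on_hand[A=18 B=56 C=28 D=33 E=57] avail[A=12 B=44 C=28 D=21 E=57] open={R1,R4,R5,R6,R7,R8}
Step 11: commit R4 -> on_hand[A=18 B=56 C=28 D=27 E=57] avail[A=12 B=44 C=28 D=21 E=57] open={R1,R5,R6,R7,R8}
Step 12: commit R5 -> on_hand[A=18 B=54 C=28 D=27 E=57] avail[A=12 B=44 C=28 D=21 E=57] open={R1,R6,R7,R8}
Step 13: commit R1 -> on_hand[A=18 B=49 C=28 D=27 E=57] avail[A=12 B=44 C=28 D=21 E=57] open={R6,R7,R8}
Step 14: reserve R9 D 9 -> on_hand[A=18 B=49 C=28 D=27 E=57] avail[A=12 B=44 C=28 D=12 E=57] open={R6,R7,R8,R9}
Step 15: commit R8 -> on_hand[A=18 B=44 C=28 D=27 E=57] avail[A=12 B=44 C=28 D=12 E=57] open={R6,R7,R9}
Step 16: reserve R10 E 8 -> on_hand[A=18 B=44 C=28 D=27 E=57] avail[A=12 B=44 C=28 D=12 E=49] open={R10,R6,R7,R9}
Step 17: commit R6 -> on_hand[A=12 B=44 C=28 D=27 E=57] avail[A=12 B=44 C=28 D=12 E=49] open={R10,R7,R9}
Step 18: reserve R11 A 9 -> on_hand[A=12 B=44 C=28 D=27 E=57] avail[A=3 B=44 C=28 D=12 E=49] open={R10,R11,R7,R9}
Step 19: reserve R12 E 2 -> on_hand[A=12 B=44 C=28 D=27 E=57] avail[A=3 B=44 C=28 D=12 E=47] open={R10,R11,R12,R7,R9}
Step 20: commit R7 -> on_hand[A=12 B=44 C=28 D=21 E=57] avail[A=3 B=44 C=28 D=12 E=47] open={R10,R11,R12,R9}
Open reservations: ['R10', 'R11', 'R12', 'R9'] -> 4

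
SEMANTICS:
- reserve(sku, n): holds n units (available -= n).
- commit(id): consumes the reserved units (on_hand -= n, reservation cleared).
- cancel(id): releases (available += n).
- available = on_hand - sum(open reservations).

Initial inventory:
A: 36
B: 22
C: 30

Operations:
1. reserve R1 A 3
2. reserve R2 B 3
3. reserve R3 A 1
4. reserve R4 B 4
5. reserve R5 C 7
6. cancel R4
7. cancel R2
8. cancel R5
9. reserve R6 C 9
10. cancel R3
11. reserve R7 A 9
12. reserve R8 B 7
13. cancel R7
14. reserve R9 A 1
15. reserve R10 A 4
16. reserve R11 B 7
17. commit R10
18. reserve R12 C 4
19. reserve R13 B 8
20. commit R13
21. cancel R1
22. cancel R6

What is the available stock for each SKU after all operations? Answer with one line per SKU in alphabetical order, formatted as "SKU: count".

Answer: A: 31
B: 0
C: 26

Derivation:
Step 1: reserve R1 A 3 -> on_hand[A=36 B=22 C=30] avail[A=33 B=22 C=30] open={R1}
Step 2: reserve R2 B 3 -> on_hand[A=36 B=22 C=30] avail[A=33 B=19 C=30] open={R1,R2}
Step 3: reserve R3 A 1 -> on_hand[A=36 B=22 C=30] avail[A=32 B=19 C=30] open={R1,R2,R3}
Step 4: reserve R4 B 4 -> on_hand[A=36 B=22 C=30] avail[A=32 B=15 C=30] open={R1,R2,R3,R4}
Step 5: reserve R5 C 7 -> on_hand[A=36 B=22 C=30] avail[A=32 B=15 C=23] open={R1,R2,R3,R4,R5}
Step 6: cancel R4 -> on_hand[A=36 B=22 C=30] avail[A=32 B=19 C=23] open={R1,R2,R3,R5}
Step 7: cancel R2 -> on_hand[A=36 B=22 C=30] avail[A=32 B=22 C=23] open={R1,R3,R5}
Step 8: cancel R5 -> on_hand[A=36 B=22 C=30] avail[A=32 B=22 C=30] open={R1,R3}
Step 9: reserve R6 C 9 -> on_hand[A=36 B=22 C=30] avail[A=32 B=22 C=21] open={R1,R3,R6}
Step 10: cancel R3 -> on_hand[A=36 B=22 C=30] avail[A=33 B=22 C=21] open={R1,R6}
Step 11: reserve R7 A 9 -> on_hand[A=36 B=22 C=30] avail[A=24 B=22 C=21] open={R1,R6,R7}
Step 12: reserve R8 B 7 -> on_hand[A=36 B=22 C=30] avail[A=24 B=15 C=21] open={R1,R6,R7,R8}
Step 13: cancel R7 -> on_hand[A=36 B=22 C=30] avail[A=33 B=15 C=21] open={R1,R6,R8}
Step 14: reserve R9 A 1 -> on_hand[A=36 B=22 C=30] avail[A=32 B=15 C=21] open={R1,R6,R8,R9}
Step 15: reserve R10 A 4 -> on_hand[A=36 B=22 C=30] avail[A=28 B=15 C=21] open={R1,R10,R6,R8,R9}
Step 16: reserve R11 B 7 -> on_hand[A=36 B=22 C=30] avail[A=28 B=8 C=21] open={R1,R10,R11,R6,R8,R9}
Step 17: commit R10 -> on_hand[A=32 B=22 C=30] avail[A=28 B=8 C=21] open={R1,R11,R6,R8,R9}
Step 18: reserve R12 C 4 -> on_hand[A=32 B=22 C=30] avail[A=28 B=8 C=17] open={R1,R11,R12,R6,R8,R9}
Step 19: reserve R13 B 8 -> on_hand[A=32 B=22 C=30] avail[A=28 B=0 C=17] open={R1,R11,R12,R13,R6,R8,R9}
Step 20: commit R13 -> on_hand[A=32 B=14 C=30] avail[A=28 B=0 C=17] open={R1,R11,R12,R6,R8,R9}
Step 21: cancel R1 -> on_hand[A=32 B=14 C=30] avail[A=31 B=0 C=17] open={R11,R12,R6,R8,R9}
Step 22: cancel R6 -> on_hand[A=32 B=14 C=30] avail[A=31 B=0 C=26] open={R11,R12,R8,R9}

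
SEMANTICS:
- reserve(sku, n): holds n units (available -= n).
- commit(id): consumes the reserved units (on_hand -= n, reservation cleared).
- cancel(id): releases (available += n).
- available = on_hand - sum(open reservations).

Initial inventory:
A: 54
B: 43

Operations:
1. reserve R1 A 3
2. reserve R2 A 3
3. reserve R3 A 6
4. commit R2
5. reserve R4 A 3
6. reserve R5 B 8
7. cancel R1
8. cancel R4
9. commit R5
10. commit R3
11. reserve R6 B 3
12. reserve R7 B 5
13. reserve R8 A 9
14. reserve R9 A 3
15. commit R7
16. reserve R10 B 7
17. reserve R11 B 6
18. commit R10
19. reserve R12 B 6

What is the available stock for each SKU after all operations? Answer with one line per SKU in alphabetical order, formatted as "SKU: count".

Answer: A: 33
B: 8

Derivation:
Step 1: reserve R1 A 3 -> on_hand[A=54 B=43] avail[A=51 B=43] open={R1}
Step 2: reserve R2 A 3 -> on_hand[A=54 B=43] avail[A=48 B=43] open={R1,R2}
Step 3: reserve R3 A 6 -> on_hand[A=54 B=43] avail[A=42 B=43] open={R1,R2,R3}
Step 4: commit R2 -> on_hand[A=51 B=43] avail[A=42 B=43] open={R1,R3}
Step 5: reserve R4 A 3 -> on_hand[A=51 B=43] avail[A=39 B=43] open={R1,R3,R4}
Step 6: reserve R5 B 8 -> on_hand[A=51 B=43] avail[A=39 B=35] open={R1,R3,R4,R5}
Step 7: cancel R1 -> on_hand[A=51 B=43] avail[A=42 B=35] open={R3,R4,R5}
Step 8: cancel R4 -> on_hand[A=51 B=43] avail[A=45 B=35] open={R3,R5}
Step 9: commit R5 -> on_hand[A=51 B=35] avail[A=45 B=35] open={R3}
Step 10: commit R3 -> on_hand[A=45 B=35] avail[A=45 B=35] open={}
Step 11: reserve R6 B 3 -> on_hand[A=45 B=35] avail[A=45 B=32] open={R6}
Step 12: reserve R7 B 5 -> on_hand[A=45 B=35] avail[A=45 B=27] open={R6,R7}
Step 13: reserve R8 A 9 -> on_hand[A=45 B=35] avail[A=36 B=27] open={R6,R7,R8}
Step 14: reserve R9 A 3 -> on_hand[A=45 B=35] avail[A=33 B=27] open={R6,R7,R8,R9}
Step 15: commit R7 -> on_hand[A=45 B=30] avail[A=33 B=27] open={R6,R8,R9}
Step 16: reserve R10 B 7 -> on_hand[A=45 B=30] avail[A=33 B=20] open={R10,R6,R8,R9}
Step 17: reserve R11 B 6 -> on_hand[A=45 B=30] avail[A=33 B=14] open={R10,R11,R6,R8,R9}
Step 18: commit R10 -> on_hand[A=45 B=23] avail[A=33 B=14] open={R11,R6,R8,R9}
Step 19: reserve R12 B 6 -> on_hand[A=45 B=23] avail[A=33 B=8] open={R11,R12,R6,R8,R9}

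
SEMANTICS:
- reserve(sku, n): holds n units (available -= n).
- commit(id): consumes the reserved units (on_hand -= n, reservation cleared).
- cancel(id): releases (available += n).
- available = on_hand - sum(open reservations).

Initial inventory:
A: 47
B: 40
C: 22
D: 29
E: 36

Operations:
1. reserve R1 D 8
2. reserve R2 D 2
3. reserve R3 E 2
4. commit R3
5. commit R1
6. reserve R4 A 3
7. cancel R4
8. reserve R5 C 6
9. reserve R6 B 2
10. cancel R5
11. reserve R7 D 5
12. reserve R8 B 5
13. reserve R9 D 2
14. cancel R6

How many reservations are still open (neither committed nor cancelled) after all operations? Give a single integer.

Step 1: reserve R1 D 8 -> on_hand[A=47 B=40 C=22 D=29 E=36] avail[A=47 B=40 C=22 D=21 E=36] open={R1}
Step 2: reserve R2 D 2 -> on_hand[A=47 B=40 C=22 D=29 E=36] avail[A=47 B=40 C=22 D=19 E=36] open={R1,R2}
Step 3: reserve R3 E 2 -> on_hand[A=47 B=40 C=22 D=29 E=36] avail[A=47 B=40 C=22 D=19 E=34] open={R1,R2,R3}
Step 4: commit R3 -> on_hand[A=47 B=40 C=22 D=29 E=34] avail[A=47 B=40 C=22 D=19 E=34] open={R1,R2}
Step 5: commit R1 -> on_hand[A=47 B=40 C=22 D=21 E=34] avail[A=47 B=40 C=22 D=19 E=34] open={R2}
Step 6: reserve R4 A 3 -> on_hand[A=47 B=40 C=22 D=21 E=34] avail[A=44 B=40 C=22 D=19 E=34] open={R2,R4}
Step 7: cancel R4 -> on_hand[A=47 B=40 C=22 D=21 E=34] avail[A=47 B=40 C=22 D=19 E=34] open={R2}
Step 8: reserve R5 C 6 -> on_hand[A=47 B=40 C=22 D=21 E=34] avail[A=47 B=40 C=16 D=19 E=34] open={R2,R5}
Step 9: reserve R6 B 2 -> on_hand[A=47 B=40 C=22 D=21 E=34] avail[A=47 B=38 C=16 D=19 E=34] open={R2,R5,R6}
Step 10: cancel R5 -> on_hand[A=47 B=40 C=22 D=21 E=34] avail[A=47 B=38 C=22 D=19 E=34] open={R2,R6}
Step 11: reserve R7 D 5 -> on_hand[A=47 B=40 C=22 D=21 E=34] avail[A=47 B=38 C=22 D=14 E=34] open={R2,R6,R7}
Step 12: reserve R8 B 5 -> on_hand[A=47 B=40 C=22 D=21 E=34] avail[A=47 B=33 C=22 D=14 E=34] open={R2,R6,R7,R8}
Step 13: reserve R9 D 2 -> on_hand[A=47 B=40 C=22 D=21 E=34] avail[A=47 B=33 C=22 D=12 E=34] open={R2,R6,R7,R8,R9}
Step 14: cancel R6 -> on_hand[A=47 B=40 C=22 D=21 E=34] avail[A=47 B=35 C=22 D=12 E=34] open={R2,R7,R8,R9}
Open reservations: ['R2', 'R7', 'R8', 'R9'] -> 4

Answer: 4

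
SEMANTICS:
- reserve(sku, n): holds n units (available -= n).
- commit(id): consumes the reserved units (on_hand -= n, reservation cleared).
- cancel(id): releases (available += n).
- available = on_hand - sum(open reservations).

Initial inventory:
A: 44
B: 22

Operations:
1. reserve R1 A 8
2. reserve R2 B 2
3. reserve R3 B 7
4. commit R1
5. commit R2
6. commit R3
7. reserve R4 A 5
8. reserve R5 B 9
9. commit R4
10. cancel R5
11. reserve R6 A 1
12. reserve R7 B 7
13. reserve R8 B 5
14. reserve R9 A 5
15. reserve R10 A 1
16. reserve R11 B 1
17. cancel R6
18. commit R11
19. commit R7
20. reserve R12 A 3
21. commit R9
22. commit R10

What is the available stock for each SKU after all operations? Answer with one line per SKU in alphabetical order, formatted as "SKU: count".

Step 1: reserve R1 A 8 -> on_hand[A=44 B=22] avail[A=36 B=22] open={R1}
Step 2: reserve R2 B 2 -> on_hand[A=44 B=22] avail[A=36 B=20] open={R1,R2}
Step 3: reserve R3 B 7 -> on_hand[A=44 B=22] avail[A=36 B=13] open={R1,R2,R3}
Step 4: commit R1 -> on_hand[A=36 B=22] avail[A=36 B=13] open={R2,R3}
Step 5: commit R2 -> on_hand[A=36 B=20] avail[A=36 B=13] open={R3}
Step 6: commit R3 -> on_hand[A=36 B=13] avail[A=36 B=13] open={}
Step 7: reserve R4 A 5 -> on_hand[A=36 B=13] avail[A=31 B=13] open={R4}
Step 8: reserve R5 B 9 -> on_hand[A=36 B=13] avail[A=31 B=4] open={R4,R5}
Step 9: commit R4 -> on_hand[A=31 B=13] avail[A=31 B=4] open={R5}
Step 10: cancel R5 -> on_hand[A=31 B=13] avail[A=31 B=13] open={}
Step 11: reserve R6 A 1 -> on_hand[A=31 B=13] avail[A=30 B=13] open={R6}
Step 12: reserve R7 B 7 -> on_hand[A=31 B=13] avail[A=30 B=6] open={R6,R7}
Step 13: reserve R8 B 5 -> on_hand[A=31 B=13] avail[A=30 B=1] open={R6,R7,R8}
Step 14: reserve R9 A 5 -> on_hand[A=31 B=13] avail[A=25 B=1] open={R6,R7,R8,R9}
Step 15: reserve R10 A 1 -> on_hand[A=31 B=13] avail[A=24 B=1] open={R10,R6,R7,R8,R9}
Step 16: reserve R11 B 1 -> on_hand[A=31 B=13] avail[A=24 B=0] open={R10,R11,R6,R7,R8,R9}
Step 17: cancel R6 -> on_hand[A=31 B=13] avail[A=25 B=0] open={R10,R11,R7,R8,R9}
Step 18: commit R11 -> on_hand[A=31 B=12] avail[A=25 B=0] open={R10,R7,R8,R9}
Step 19: commit R7 -> on_hand[A=31 B=5] avail[A=25 B=0] open={R10,R8,R9}
Step 20: reserve R12 A 3 -> on_hand[A=31 B=5] avail[A=22 B=0] open={R10,R12,R8,R9}
Step 21: commit R9 -> on_hand[A=26 B=5] avail[A=22 B=0] open={R10,R12,R8}
Step 22: commit R10 -> on_hand[A=25 B=5] avail[A=22 B=0] open={R12,R8}

Answer: A: 22
B: 0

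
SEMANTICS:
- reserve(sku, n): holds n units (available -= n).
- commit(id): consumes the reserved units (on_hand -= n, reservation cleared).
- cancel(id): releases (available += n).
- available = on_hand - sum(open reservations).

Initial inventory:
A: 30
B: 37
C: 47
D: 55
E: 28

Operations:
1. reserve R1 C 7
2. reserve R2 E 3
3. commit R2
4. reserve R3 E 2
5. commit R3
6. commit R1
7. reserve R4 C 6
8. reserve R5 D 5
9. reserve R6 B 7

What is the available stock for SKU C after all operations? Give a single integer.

Step 1: reserve R1 C 7 -> on_hand[A=30 B=37 C=47 D=55 E=28] avail[A=30 B=37 C=40 D=55 E=28] open={R1}
Step 2: reserve R2 E 3 -> on_hand[A=30 B=37 C=47 D=55 E=28] avail[A=30 B=37 C=40 D=55 E=25] open={R1,R2}
Step 3: commit R2 -> on_hand[A=30 B=37 C=47 D=55 E=25] avail[A=30 B=37 C=40 D=55 E=25] open={R1}
Step 4: reserve R3 E 2 -> on_hand[A=30 B=37 C=47 D=55 E=25] avail[A=30 B=37 C=40 D=55 E=23] open={R1,R3}
Step 5: commit R3 -> on_hand[A=30 B=37 C=47 D=55 E=23] avail[A=30 B=37 C=40 D=55 E=23] open={R1}
Step 6: commit R1 -> on_hand[A=30 B=37 C=40 D=55 E=23] avail[A=30 B=37 C=40 D=55 E=23] open={}
Step 7: reserve R4 C 6 -> on_hand[A=30 B=37 C=40 D=55 E=23] avail[A=30 B=37 C=34 D=55 E=23] open={R4}
Step 8: reserve R5 D 5 -> on_hand[A=30 B=37 C=40 D=55 E=23] avail[A=30 B=37 C=34 D=50 E=23] open={R4,R5}
Step 9: reserve R6 B 7 -> on_hand[A=30 B=37 C=40 D=55 E=23] avail[A=30 B=30 C=34 D=50 E=23] open={R4,R5,R6}
Final available[C] = 34

Answer: 34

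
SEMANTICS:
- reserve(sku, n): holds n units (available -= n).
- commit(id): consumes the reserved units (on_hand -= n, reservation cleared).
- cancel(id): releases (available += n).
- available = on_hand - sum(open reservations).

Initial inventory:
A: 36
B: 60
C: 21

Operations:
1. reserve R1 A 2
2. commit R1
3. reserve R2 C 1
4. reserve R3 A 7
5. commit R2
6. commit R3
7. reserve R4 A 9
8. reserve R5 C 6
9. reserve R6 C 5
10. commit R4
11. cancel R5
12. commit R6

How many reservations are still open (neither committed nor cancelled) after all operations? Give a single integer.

Step 1: reserve R1 A 2 -> on_hand[A=36 B=60 C=21] avail[A=34 B=60 C=21] open={R1}
Step 2: commit R1 -> on_hand[A=34 B=60 C=21] avail[A=34 B=60 C=21] open={}
Step 3: reserve R2 C 1 -> on_hand[A=34 B=60 C=21] avail[A=34 B=60 C=20] open={R2}
Step 4: reserve R3 A 7 -> on_hand[A=34 B=60 C=21] avail[A=27 B=60 C=20] open={R2,R3}
Step 5: commit R2 -> on_hand[A=34 B=60 C=20] avail[A=27 B=60 C=20] open={R3}
Step 6: commit R3 -> on_hand[A=27 B=60 C=20] avail[A=27 B=60 C=20] open={}
Step 7: reserve R4 A 9 -> on_hand[A=27 B=60 C=20] avail[A=18 B=60 C=20] open={R4}
Step 8: reserve R5 C 6 -> on_hand[A=27 B=60 C=20] avail[A=18 B=60 C=14] open={R4,R5}
Step 9: reserve R6 C 5 -> on_hand[A=27 B=60 C=20] avail[A=18 B=60 C=9] open={R4,R5,R6}
Step 10: commit R4 -> on_hand[A=18 B=60 C=20] avail[A=18 B=60 C=9] open={R5,R6}
Step 11: cancel R5 -> on_hand[A=18 B=60 C=20] avail[A=18 B=60 C=15] open={R6}
Step 12: commit R6 -> on_hand[A=18 B=60 C=15] avail[A=18 B=60 C=15] open={}
Open reservations: [] -> 0

Answer: 0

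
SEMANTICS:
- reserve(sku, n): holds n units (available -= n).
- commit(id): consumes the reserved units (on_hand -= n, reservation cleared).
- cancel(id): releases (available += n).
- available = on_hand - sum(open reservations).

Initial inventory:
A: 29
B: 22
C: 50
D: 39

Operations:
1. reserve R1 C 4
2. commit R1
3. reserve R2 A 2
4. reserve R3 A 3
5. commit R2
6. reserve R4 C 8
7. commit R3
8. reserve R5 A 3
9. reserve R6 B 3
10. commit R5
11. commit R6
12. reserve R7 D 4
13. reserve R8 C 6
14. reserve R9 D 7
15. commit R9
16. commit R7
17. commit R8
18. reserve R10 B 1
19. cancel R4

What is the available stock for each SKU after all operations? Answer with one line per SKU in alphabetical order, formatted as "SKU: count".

Answer: A: 21
B: 18
C: 40
D: 28

Derivation:
Step 1: reserve R1 C 4 -> on_hand[A=29 B=22 C=50 D=39] avail[A=29 B=22 C=46 D=39] open={R1}
Step 2: commit R1 -> on_hand[A=29 B=22 C=46 D=39] avail[A=29 B=22 C=46 D=39] open={}
Step 3: reserve R2 A 2 -> on_hand[A=29 B=22 C=46 D=39] avail[A=27 B=22 C=46 D=39] open={R2}
Step 4: reserve R3 A 3 -> on_hand[A=29 B=22 C=46 D=39] avail[A=24 B=22 C=46 D=39] open={R2,R3}
Step 5: commit R2 -> on_hand[A=27 B=22 C=46 D=39] avail[A=24 B=22 C=46 D=39] open={R3}
Step 6: reserve R4 C 8 -> on_hand[A=27 B=22 C=46 D=39] avail[A=24 B=22 C=38 D=39] open={R3,R4}
Step 7: commit R3 -> on_hand[A=24 B=22 C=46 D=39] avail[A=24 B=22 C=38 D=39] open={R4}
Step 8: reserve R5 A 3 -> on_hand[A=24 B=22 C=46 D=39] avail[A=21 B=22 C=38 D=39] open={R4,R5}
Step 9: reserve R6 B 3 -> on_hand[A=24 B=22 C=46 D=39] avail[A=21 B=19 C=38 D=39] open={R4,R5,R6}
Step 10: commit R5 -> on_hand[A=21 B=22 C=46 D=39] avail[A=21 B=19 C=38 D=39] open={R4,R6}
Step 11: commit R6 -> on_hand[A=21 B=19 C=46 D=39] avail[A=21 B=19 C=38 D=39] open={R4}
Step 12: reserve R7 D 4 -> on_hand[A=21 B=19 C=46 D=39] avail[A=21 B=19 C=38 D=35] open={R4,R7}
Step 13: reserve R8 C 6 -> on_hand[A=21 B=19 C=46 D=39] avail[A=21 B=19 C=32 D=35] open={R4,R7,R8}
Step 14: reserve R9 D 7 -> on_hand[A=21 B=19 C=46 D=39] avail[A=21 B=19 C=32 D=28] open={R4,R7,R8,R9}
Step 15: commit R9 -> on_hand[A=21 B=19 C=46 D=32] avail[A=21 B=19 C=32 D=28] open={R4,R7,R8}
Step 16: commit R7 -> on_hand[A=21 B=19 C=46 D=28] avail[A=21 B=19 C=32 D=28] open={R4,R8}
Step 17: commit R8 -> on_hand[A=21 B=19 C=40 D=28] avail[A=21 B=19 C=32 D=28] open={R4}
Step 18: reserve R10 B 1 -> on_hand[A=21 B=19 C=40 D=28] avail[A=21 B=18 C=32 D=28] open={R10,R4}
Step 19: cancel R4 -> on_hand[A=21 B=19 C=40 D=28] avail[A=21 B=18 C=40 D=28] open={R10}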